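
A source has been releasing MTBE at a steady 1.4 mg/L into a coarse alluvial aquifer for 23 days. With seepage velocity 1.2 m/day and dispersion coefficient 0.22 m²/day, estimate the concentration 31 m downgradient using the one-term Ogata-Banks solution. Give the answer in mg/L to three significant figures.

For a continuous step input, C/C₀ ≈ ½·erfc((x−vt)/(2√(Dt))).
vt = 1.2 × 23 = 27.6 m and 2√(Dt) = 2√(0.22 × 23) = 4.499 m.
Argument (x−vt)/(2√(Dt)) = (31 − 27.6)/4.499 = 0.7557; ½·erfc(0.7557) = 0.1426.
C = 1.4 × 0.1426 = 0.200 mg/L.

0.200 mg/L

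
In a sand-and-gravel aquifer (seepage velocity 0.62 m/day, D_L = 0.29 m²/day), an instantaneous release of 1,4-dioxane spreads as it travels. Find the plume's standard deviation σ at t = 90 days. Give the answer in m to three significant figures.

7.22 m

Dispersive spreading gives a Gaussian with σ² = 2Dt; advection only shifts the center.
σ = √(2 × 0.29 × 90) = 7.22 m.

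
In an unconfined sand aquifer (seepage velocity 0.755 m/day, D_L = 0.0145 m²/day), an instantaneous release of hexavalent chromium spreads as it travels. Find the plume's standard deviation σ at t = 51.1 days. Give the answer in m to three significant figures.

1.22 m

Dispersive spreading gives a Gaussian with σ² = 2Dt; advection only shifts the center.
σ = √(2 × 0.0145 × 51.1) = 1.22 m.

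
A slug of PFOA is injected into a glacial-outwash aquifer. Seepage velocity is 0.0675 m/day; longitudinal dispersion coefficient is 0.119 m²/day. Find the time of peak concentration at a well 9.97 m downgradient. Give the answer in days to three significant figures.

124 days

For the 1D instantaneous-source solution, setting ∂C/∂t = 0 at fixed x gives v²t² + 2Dt − x² = 0, so t = (√(D² + v²x²) − D)/v².
√(D² + v²x²) = √(0.119² + 0.0675² × 9.97²) = 0.6834; v² = 0.00455625.
t = (0.6834 − 0.119)/0.00455625 = 124 days (vs. the pure-advection estimate x/v = 148 d).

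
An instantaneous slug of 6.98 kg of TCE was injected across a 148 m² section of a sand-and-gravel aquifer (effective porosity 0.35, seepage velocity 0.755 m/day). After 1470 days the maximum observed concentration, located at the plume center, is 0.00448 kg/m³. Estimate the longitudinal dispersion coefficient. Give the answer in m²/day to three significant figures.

At the plume center C_max = M/(n_e·A·√(4πDt)), so D = M²/(4πt·(n_e·A·C_max)²).
n_e·A·C_max = 0.35 × 148 × 0.00448 = 0.2321 kg/m.
D = 6.98²/(4π × 1470 × 0.2321²) = 0.0490 m²/day.

0.0490 m²/day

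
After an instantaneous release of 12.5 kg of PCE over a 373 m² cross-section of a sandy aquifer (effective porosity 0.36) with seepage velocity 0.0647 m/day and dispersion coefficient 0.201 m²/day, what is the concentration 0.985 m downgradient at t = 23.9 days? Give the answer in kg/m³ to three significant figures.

0.0118 kg/m³

For an instantaneous plane source, C(x,t) = M/(n_e·A·√(4πDt)) · exp(−(x−vt)²/(4Dt)), with n_e·A the pore (flow) area.
Plume center vt = 0.0647 × 23.9 = 1.54633 m, so the well at 0.985 m is 0.56133 m upgradient of the peak.
√(4πDt) = 7.770 m, giving peak height M/(n_e·A·√(4πDt)) = 12.5/(0.36 × 373 × 7.770) = 0.01198 kg/m³.
(x−vt)²/(4Dt) = (-0.56133)²/(4 × 0.201 × 23.9) = 0.01640; exp(−0.01640) = 0.9837.
C = 0.01198 × 0.9837 = 0.0118 kg/m³.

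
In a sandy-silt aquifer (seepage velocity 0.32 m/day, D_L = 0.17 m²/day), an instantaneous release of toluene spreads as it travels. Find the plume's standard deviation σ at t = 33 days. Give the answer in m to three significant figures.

Dispersive spreading gives a Gaussian with σ² = 2Dt; advection only shifts the center.
σ = √(2 × 0.17 × 33) = 3.35 m.

3.35 m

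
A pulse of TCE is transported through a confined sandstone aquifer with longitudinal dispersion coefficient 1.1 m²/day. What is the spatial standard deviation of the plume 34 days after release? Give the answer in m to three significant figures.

Dispersive spreading gives a Gaussian with σ² = 2Dt; advection only shifts the center.
σ = √(2 × 1.1 × 34) = 8.65 m.

8.65 m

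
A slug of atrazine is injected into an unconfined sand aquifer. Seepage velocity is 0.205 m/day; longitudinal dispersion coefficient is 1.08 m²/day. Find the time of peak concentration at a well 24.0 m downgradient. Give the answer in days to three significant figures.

For the 1D instantaneous-source solution, setting ∂C/∂t = 0 at fixed x gives v²t² + 2Dt − x² = 0, so t = (√(D² + v²x²) − D)/v².
√(D² + v²x²) = √(1.08² + 0.205² × 24.0²) = 5.037; v² = 0.042025.
t = (5.037 − 1.08)/0.042025 = 94.2 days (vs. the pure-advection estimate x/v = 117 d).

94.2 days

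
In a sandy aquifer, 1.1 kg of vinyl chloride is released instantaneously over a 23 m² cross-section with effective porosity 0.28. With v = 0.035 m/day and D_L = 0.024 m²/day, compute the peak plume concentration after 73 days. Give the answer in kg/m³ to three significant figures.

The peak of an instantaneous 1D plume sits at x = vt; there the Gaussian factor is 1 and C_max = M/(n_e·A·√(4πDt)), where n_e·A is the pore area the mass is dissolved in.
√(4πDt) = √(4π × 0.024 × 73) = 4.692 m, so C_max = 1.1/(0.28 × 23 × 4.692) = 0.0364 kg/m³.

0.0364 kg/m³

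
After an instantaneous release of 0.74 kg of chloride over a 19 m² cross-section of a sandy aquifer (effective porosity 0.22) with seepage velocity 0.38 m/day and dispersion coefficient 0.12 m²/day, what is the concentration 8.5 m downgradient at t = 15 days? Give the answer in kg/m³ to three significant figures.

For an instantaneous plane source, C(x,t) = M/(n_e·A·√(4πDt)) · exp(−(x−vt)²/(4Dt)), with n_e·A the pore (flow) area.
Plume center vt = 0.38 × 15 = 5.7 m, so the well at 8.5 m is 2.8 m downgradient of the peak.
√(4πDt) = 4.756 m, giving peak height M/(n_e·A·√(4πDt)) = 0.74/(0.22 × 19 × 4.756) = 0.03722 kg/m³.
(x−vt)²/(4Dt) = (2.8)²/(4 × 0.12 × 15) = 1.089; exp(−1.089) = 0.3366.
C = 0.03722 × 0.3366 = 0.0125 kg/m³.

0.0125 kg/m³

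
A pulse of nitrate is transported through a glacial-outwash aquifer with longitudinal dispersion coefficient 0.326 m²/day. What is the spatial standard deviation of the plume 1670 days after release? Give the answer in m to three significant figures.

Dispersive spreading gives a Gaussian with σ² = 2Dt; advection only shifts the center.
σ = √(2 × 0.326 × 1670) = 33.0 m.

33.0 m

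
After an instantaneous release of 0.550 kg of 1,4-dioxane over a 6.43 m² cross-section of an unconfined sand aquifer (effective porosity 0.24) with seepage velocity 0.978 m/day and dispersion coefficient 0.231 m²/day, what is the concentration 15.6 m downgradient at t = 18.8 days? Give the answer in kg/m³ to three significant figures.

0.0309 kg/m³

For an instantaneous plane source, C(x,t) = M/(n_e·A·√(4πDt)) · exp(−(x−vt)²/(4Dt)), with n_e·A the pore (flow) area.
Plume center vt = 0.978 × 18.8 = 18.3864 m, so the well at 15.6 m is 2.7864 m upgradient of the peak.
√(4πDt) = 7.387 m, giving peak height M/(n_e·A·√(4πDt)) = 0.550/(0.24 × 6.43 × 7.387) = 0.04825 kg/m³.
(x−vt)²/(4Dt) = (-2.7864)²/(4 × 0.231 × 18.8) = 0.4469; exp(−0.4469) = 0.6396.
C = 0.04825 × 0.6396 = 0.0309 kg/m³.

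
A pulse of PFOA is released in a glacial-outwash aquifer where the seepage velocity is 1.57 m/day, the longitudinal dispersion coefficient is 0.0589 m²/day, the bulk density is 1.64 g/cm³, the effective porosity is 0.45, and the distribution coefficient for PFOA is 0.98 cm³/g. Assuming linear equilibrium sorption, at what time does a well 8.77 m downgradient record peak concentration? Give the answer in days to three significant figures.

25.4 days

Retardation factor R = 1 + ρ_b·K_d/n = 1 + 1.64 × 0.98/0.45 = 4.572.
Sorption retards both mechanisms: v_R = v/R = 0.3434 m/day, D_R = D/R = 0.01288 m²/day.
Peak time from v_R²t² + 2D_R t − x² = 0: t = (√(D_R² + v_R²x²) − D_R)/v_R².
√(D_R² + v_R²x²) = √(0.01288² + 0.3434² × 8.77²) = 3.012; v_R² = 0.1179.
t = (3.012 − 0.01288)/0.1179 = 25.4 days.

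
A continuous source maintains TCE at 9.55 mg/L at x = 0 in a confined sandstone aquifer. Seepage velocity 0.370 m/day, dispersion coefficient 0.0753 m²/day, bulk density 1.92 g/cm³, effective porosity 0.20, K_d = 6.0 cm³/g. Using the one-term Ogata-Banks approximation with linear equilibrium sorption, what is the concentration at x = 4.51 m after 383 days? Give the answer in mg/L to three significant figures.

0.167 mg/L

Retardation factor R = 1 + ρ_b·K_d/n = 1 + 1.92 × 6.0/0.20 = 58.60.
Sorption retards both mechanisms: v_R = v/R = 0.006314 m/day, D_R = D/R = 0.001285 m²/day.
v_R·t = 0.006314 × 383 = 2.418262 m; 2√(D_R t) = 1.403 m; argument = (4.51 − 2.418262)/1.403 = 1.491.
C = C₀ × ½·erfc(1.491) = 9.55 × 0.01749 = 0.167 mg/L.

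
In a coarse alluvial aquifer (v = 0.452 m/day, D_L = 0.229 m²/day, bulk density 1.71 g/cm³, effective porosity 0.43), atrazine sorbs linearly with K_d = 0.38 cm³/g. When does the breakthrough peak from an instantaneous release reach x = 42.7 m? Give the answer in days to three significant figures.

234 days

Retardation factor R = 1 + ρ_b·K_d/n = 1 + 1.71 × 0.38/0.43 = 2.511.
Sorption retards both mechanisms: v_R = v/R = 0.1800 m/day, D_R = D/R = 0.09120 m²/day.
Peak time from v_R²t² + 2D_R t − x² = 0: t = (√(D_R² + v_R²x²) − D_R)/v_R².
√(D_R² + v_R²x²) = √(0.09120² + 0.1800² × 42.7²) = 7.687; v_R² = 0.03240.
t = (7.687 − 0.09120)/0.03240 = 234 days.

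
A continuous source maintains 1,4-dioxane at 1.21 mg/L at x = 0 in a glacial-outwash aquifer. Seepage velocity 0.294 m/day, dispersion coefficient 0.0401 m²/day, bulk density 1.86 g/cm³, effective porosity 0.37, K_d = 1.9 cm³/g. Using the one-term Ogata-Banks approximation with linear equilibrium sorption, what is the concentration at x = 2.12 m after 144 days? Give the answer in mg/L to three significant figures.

Retardation factor R = 1 + ρ_b·K_d/n = 1 + 1.86 × 1.9/0.37 = 10.55.
Sorption retards both mechanisms: v_R = v/R = 0.02787 m/day, D_R = D/R = 0.003801 m²/day.
v_R·t = 0.02787 × 144 = 4.01328 m; 2√(D_R t) = 1.480 m; argument = (2.12 − 4.01328)/1.480 = -1.279.
C = C₀ × ½·erfc(-1.279) = 1.21 × 0.9648 = 1.17 mg/L.

1.17 mg/L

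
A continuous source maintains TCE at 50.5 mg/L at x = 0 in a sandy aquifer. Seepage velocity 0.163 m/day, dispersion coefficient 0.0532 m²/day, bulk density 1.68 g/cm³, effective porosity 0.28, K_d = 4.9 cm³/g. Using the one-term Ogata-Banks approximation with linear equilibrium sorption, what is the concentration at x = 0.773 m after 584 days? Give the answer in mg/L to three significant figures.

Retardation factor R = 1 + ρ_b·K_d/n = 1 + 1.68 × 4.9/0.28 = 30.40.
Sorption retards both mechanisms: v_R = v/R = 0.005362 m/day, D_R = D/R = 0.001750 m²/day.
v_R·t = 0.005362 × 584 = 3.131408 m; 2√(D_R t) = 2.022 m; argument = (0.773 − 3.131408)/2.022 = -1.166.
C = C₀ × ½·erfc(-1.166) = 50.5 × 0.9504 = 48.0 mg/L.

48.0 mg/L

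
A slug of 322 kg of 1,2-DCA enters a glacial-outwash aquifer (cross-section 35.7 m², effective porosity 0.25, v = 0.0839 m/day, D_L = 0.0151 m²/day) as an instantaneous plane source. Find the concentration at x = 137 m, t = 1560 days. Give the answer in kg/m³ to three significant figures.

1.41 kg/m³

For an instantaneous plane source, C(x,t) = M/(n_e·A·√(4πDt)) · exp(−(x−vt)²/(4Dt)), with n_e·A the pore (flow) area.
Plume center vt = 0.0839 × 1560 = 130.884 m, so the well at 137 m is 6.116 m downgradient of the peak.
√(4πDt) = 17.21 m, giving peak height M/(n_e·A·√(4πDt)) = 322/(0.25 × 35.7 × 17.21) = 2.096 kg/m³.
(x−vt)²/(4Dt) = (6.116)²/(4 × 0.0151 × 1560) = 0.3970; exp(−0.3970) = 0.6723.
C = 2.096 × 0.6723 = 1.41 kg/m³.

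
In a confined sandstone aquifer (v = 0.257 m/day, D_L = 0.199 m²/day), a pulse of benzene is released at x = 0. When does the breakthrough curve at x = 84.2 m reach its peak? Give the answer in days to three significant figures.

325 days

For the 1D instantaneous-source solution, setting ∂C/∂t = 0 at fixed x gives v²t² + 2Dt − x² = 0, so t = (√(D² + v²x²) − D)/v².
√(D² + v²x²) = √(0.199² + 0.257² × 84.2²) = 21.64; v² = 0.066049.
t = (21.64 − 0.199)/0.066049 = 325 days (vs. the pure-advection estimate x/v = 328 d).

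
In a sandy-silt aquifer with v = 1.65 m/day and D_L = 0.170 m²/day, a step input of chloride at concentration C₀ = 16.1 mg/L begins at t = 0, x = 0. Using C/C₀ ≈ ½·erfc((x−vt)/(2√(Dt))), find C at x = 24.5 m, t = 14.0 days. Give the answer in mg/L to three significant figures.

4.19 mg/L

For a continuous step input, C/C₀ ≈ ½·erfc((x−vt)/(2√(Dt))).
vt = 1.65 × 14.0 = 23.1 m and 2√(Dt) = 2√(0.170 × 14.0) = 3.085 m.
Argument (x−vt)/(2√(Dt)) = (24.5 − 23.1)/3.085 = 0.4538; ½·erfc(0.4538) = 0.2605.
C = 16.1 × 0.2605 = 4.19 mg/L.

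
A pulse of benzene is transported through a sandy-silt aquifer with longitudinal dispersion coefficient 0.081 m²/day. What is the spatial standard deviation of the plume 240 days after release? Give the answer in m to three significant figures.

6.24 m

Dispersive spreading gives a Gaussian with σ² = 2Dt; advection only shifts the center.
σ = √(2 × 0.081 × 240) = 6.24 m.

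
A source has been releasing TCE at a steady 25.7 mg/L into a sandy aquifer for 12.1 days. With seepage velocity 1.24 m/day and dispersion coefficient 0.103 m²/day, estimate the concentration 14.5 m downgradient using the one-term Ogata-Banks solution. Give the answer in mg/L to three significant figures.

16.1 mg/L

For a continuous step input, C/C₀ ≈ ½·erfc((x−vt)/(2√(Dt))).
vt = 1.24 × 12.1 = 15.004 m and 2√(Dt) = 2√(0.103 × 12.1) = 2.233 m.
Argument (x−vt)/(2√(Dt)) = (14.5 − 15.004)/2.233 = -0.2257; ½·erfc(-0.2257) = 0.6252.
C = 25.7 × 0.6252 = 16.1 mg/L.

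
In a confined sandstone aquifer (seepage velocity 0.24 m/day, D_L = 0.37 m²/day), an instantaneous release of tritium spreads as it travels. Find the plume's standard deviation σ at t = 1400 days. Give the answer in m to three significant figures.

Dispersive spreading gives a Gaussian with σ² = 2Dt; advection only shifts the center.
σ = √(2 × 0.37 × 1400) = 32.2 m.

32.2 m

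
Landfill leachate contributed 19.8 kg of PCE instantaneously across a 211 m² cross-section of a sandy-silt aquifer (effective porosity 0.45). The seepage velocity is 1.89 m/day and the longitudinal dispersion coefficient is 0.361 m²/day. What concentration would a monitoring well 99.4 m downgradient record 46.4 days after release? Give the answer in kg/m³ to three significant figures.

0.00186 kg/m³

For an instantaneous plane source, C(x,t) = M/(n_e·A·√(4πDt)) · exp(−(x−vt)²/(4Dt)), with n_e·A the pore (flow) area.
Plume center vt = 1.89 × 46.4 = 87.696 m, so the well at 99.4 m is 11.704 m downgradient of the peak.
√(4πDt) = 14.51 m, giving peak height M/(n_e·A·√(4πDt)) = 19.8/(0.45 × 211 × 14.51) = 0.01437 kg/m³.
(x−vt)²/(4Dt) = (11.704)²/(4 × 0.361 × 46.4) = 2.044; exp(−2.044) = 0.1295.
C = 0.01437 × 0.1295 = 0.00186 kg/m³.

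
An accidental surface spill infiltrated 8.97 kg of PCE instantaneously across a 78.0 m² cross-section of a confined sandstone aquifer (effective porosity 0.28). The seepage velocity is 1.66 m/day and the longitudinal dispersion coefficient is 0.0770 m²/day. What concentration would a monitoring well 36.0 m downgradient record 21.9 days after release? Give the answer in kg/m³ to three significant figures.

0.0876 kg/m³

For an instantaneous plane source, C(x,t) = M/(n_e·A·√(4πDt)) · exp(−(x−vt)²/(4Dt)), with n_e·A the pore (flow) area.
Plume center vt = 1.66 × 21.9 = 36.354 m, so the well at 36.0 m is 0.354 m upgradient of the peak.
√(4πDt) = 4.603 m, giving peak height M/(n_e·A·√(4πDt)) = 8.97/(0.28 × 78.0 × 4.603) = 0.08923 kg/m³.
(x−vt)²/(4Dt) = (-0.354)²/(4 × 0.0770 × 21.9) = 0.01858; exp(−0.01858) = 0.9816.
C = 0.08923 × 0.9816 = 0.0876 kg/m³.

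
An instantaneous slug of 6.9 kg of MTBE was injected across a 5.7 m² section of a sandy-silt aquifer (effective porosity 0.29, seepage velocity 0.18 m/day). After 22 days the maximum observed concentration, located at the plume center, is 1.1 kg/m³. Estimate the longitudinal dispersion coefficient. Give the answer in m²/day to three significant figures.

At the plume center C_max = M/(n_e·A·√(4πDt)), so D = M²/(4πt·(n_e·A·C_max)²).
n_e·A·C_max = 0.29 × 5.7 × 1.1 = 1.818 kg/m.
D = 6.9²/(4π × 22 × 1.818²) = 0.0521 m²/day.

0.0521 m²/day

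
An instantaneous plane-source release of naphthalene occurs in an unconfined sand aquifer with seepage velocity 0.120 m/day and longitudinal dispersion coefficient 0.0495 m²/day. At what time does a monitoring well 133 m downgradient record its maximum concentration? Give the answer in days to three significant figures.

For the 1D instantaneous-source solution, setting ∂C/∂t = 0 at fixed x gives v²t² + 2Dt − x² = 0, so t = (√(D² + v²x²) − D)/v².
√(D² + v²x²) = √(0.0495² + 0.120² × 133²) = 15.96; v² = 0.0144.
t = (15.96 − 0.0495)/0.0144 = 1100 days (vs. the pure-advection estimate x/v = 1110 d).

1100 days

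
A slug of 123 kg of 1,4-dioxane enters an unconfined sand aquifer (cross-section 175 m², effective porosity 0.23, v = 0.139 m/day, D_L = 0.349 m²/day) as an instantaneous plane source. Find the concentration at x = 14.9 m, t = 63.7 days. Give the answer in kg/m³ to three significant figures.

0.121 kg/m³

For an instantaneous plane source, C(x,t) = M/(n_e·A·√(4πDt)) · exp(−(x−vt)²/(4Dt)), with n_e·A the pore (flow) area.
Plume center vt = 0.139 × 63.7 = 8.8543 m, so the well at 14.9 m is 6.0457 m downgradient of the peak.
√(4πDt) = 16.71 m, giving peak height M/(n_e·A·√(4πDt)) = 123/(0.23 × 175 × 16.71) = 0.1829 kg/m³.
(x−vt)²/(4Dt) = (6.0457)²/(4 × 0.349 × 63.7) = 0.4110; exp(−0.4110) = 0.6630.
C = 0.1829 × 0.6630 = 0.121 kg/m³.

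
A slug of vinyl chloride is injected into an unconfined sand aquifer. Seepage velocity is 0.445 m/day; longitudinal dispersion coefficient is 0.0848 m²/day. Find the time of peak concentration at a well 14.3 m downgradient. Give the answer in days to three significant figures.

31.7 days

For the 1D instantaneous-source solution, setting ∂C/∂t = 0 at fixed x gives v²t² + 2Dt − x² = 0, so t = (√(D² + v²x²) − D)/v².
√(D² + v²x²) = √(0.0848² + 0.445² × 14.3²) = 6.364; v² = 0.198025.
t = (6.364 − 0.0848)/0.198025 = 31.7 days (vs. the pure-advection estimate x/v = 32.1 d).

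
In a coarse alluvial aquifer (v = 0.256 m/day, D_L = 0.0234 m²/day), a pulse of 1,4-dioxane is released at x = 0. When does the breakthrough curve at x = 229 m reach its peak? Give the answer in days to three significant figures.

894 days

For the 1D instantaneous-source solution, setting ∂C/∂t = 0 at fixed x gives v²t² + 2Dt − x² = 0, so t = (√(D² + v²x²) − D)/v².
√(D² + v²x²) = √(0.0234² + 0.256² × 229²) = 58.62; v² = 0.065536.
t = (58.62 − 0.0234)/0.065536 = 894 days (vs. the pure-advection estimate x/v = 895 d).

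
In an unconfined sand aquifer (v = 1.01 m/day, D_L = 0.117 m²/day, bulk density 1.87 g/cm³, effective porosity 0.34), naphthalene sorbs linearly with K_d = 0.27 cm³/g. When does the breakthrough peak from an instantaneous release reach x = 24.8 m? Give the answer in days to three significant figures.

Retardation factor R = 1 + ρ_b·K_d/n = 1 + 1.87 × 0.27/0.34 = 2.485.
Sorption retards both mechanisms: v_R = v/R = 0.4064 m/day, D_R = D/R = 0.04708 m²/day.
Peak time from v_R²t² + 2D_R t − x² = 0: t = (√(D_R² + v_R²x²) − D_R)/v_R².
√(D_R² + v_R²x²) = √(0.04708² + 0.4064² × 24.8²) = 10.08; v_R² = 0.1652.
t = (10.08 − 0.04708)/0.1652 = 60.7 days.

60.7 days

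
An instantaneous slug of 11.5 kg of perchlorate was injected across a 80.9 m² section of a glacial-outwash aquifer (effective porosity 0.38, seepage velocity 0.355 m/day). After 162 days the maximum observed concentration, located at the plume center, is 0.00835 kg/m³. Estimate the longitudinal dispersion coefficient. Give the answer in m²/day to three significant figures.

0.986 m²/day

At the plume center C_max = M/(n_e·A·√(4πDt)), so D = M²/(4πt·(n_e·A·C_max)²).
n_e·A·C_max = 0.38 × 80.9 × 0.00835 = 0.2567 kg/m.
D = 11.5²/(4π × 162 × 0.2567²) = 0.986 m²/day.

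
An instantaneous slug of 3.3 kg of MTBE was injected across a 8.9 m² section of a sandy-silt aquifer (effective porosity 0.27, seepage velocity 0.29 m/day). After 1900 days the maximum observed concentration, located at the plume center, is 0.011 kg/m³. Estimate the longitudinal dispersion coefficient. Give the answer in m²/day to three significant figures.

0.653 m²/day

At the plume center C_max = M/(n_e·A·√(4πDt)), so D = M²/(4πt·(n_e·A·C_max)²).
n_e·A·C_max = 0.27 × 8.9 × 0.011 = 0.02643 kg/m.
D = 3.3²/(4π × 1900 × 0.02643²) = 0.653 m²/day.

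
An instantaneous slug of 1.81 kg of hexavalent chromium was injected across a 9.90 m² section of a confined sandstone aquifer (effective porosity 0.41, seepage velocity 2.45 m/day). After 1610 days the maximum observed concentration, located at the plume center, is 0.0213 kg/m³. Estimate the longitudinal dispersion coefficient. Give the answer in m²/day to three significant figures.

0.0217 m²/day

At the plume center C_max = M/(n_e·A·√(4πDt)), so D = M²/(4πt·(n_e·A·C_max)²).
n_e·A·C_max = 0.41 × 9.90 × 0.0213 = 0.08646 kg/m.
D = 1.81²/(4π × 1610 × 0.08646²) = 0.0217 m²/day.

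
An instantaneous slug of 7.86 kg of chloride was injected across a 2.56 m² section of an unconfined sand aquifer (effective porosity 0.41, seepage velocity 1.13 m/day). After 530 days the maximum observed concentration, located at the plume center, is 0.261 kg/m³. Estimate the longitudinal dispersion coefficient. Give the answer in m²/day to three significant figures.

At the plume center C_max = M/(n_e·A·√(4πDt)), so D = M²/(4πt·(n_e·A·C_max)²).
n_e·A·C_max = 0.41 × 2.56 × 0.261 = 0.2739 kg/m.
D = 7.86²/(4π × 530 × 0.2739²) = 0.124 m²/day.

0.124 m²/day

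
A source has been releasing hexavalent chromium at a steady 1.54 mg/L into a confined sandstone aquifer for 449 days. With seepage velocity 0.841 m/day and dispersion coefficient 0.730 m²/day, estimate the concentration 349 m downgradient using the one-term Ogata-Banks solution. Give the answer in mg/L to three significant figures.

1.34 mg/L

For a continuous step input, C/C₀ ≈ ½·erfc((x−vt)/(2√(Dt))).
vt = 0.841 × 449 = 377.609 m and 2√(Dt) = 2√(0.730 × 449) = 36.21 m.
Argument (x−vt)/(2√(Dt)) = (349 − 377.609)/36.21 = -0.7901; ½·erfc(-0.7901) = 0.8681.
C = 1.54 × 0.8681 = 1.34 mg/L.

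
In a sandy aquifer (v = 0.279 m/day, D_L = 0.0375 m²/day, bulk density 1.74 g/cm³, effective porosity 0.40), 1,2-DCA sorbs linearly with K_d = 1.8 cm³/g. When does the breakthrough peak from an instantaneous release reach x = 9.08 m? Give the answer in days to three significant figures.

Retardation factor R = 1 + ρ_b·K_d/n = 1 + 1.74 × 1.8/0.40 = 8.830.
Sorption retards both mechanisms: v_R = v/R = 0.03160 m/day, D_R = D/R = 0.004247 m²/day.
Peak time from v_R²t² + 2D_R t − x² = 0: t = (√(D_R² + v_R²x²) − D_R)/v_R².
√(D_R² + v_R²x²) = √(0.004247² + 0.03160² × 9.08²) = 0.2870; v_R² = 0.0009986.
t = (0.2870 − 0.004247)/0.0009986 = 283 days.

283 days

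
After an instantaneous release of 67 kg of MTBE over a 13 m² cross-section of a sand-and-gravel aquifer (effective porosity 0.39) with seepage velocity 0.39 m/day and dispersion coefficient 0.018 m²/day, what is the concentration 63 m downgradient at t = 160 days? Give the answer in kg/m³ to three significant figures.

2.13 kg/m³

For an instantaneous plane source, C(x,t) = M/(n_e·A·√(4πDt)) · exp(−(x−vt)²/(4Dt)), with n_e·A the pore (flow) area.
Plume center vt = 0.39 × 160 = 62.4 m, so the well at 63 m is 0.6 m downgradient of the peak.
√(4πDt) = 6.016 m, giving peak height M/(n_e·A·√(4πDt)) = 67/(0.39 × 13 × 6.016) = 2.197 kg/m³.
(x−vt)²/(4Dt) = (0.6)²/(4 × 0.018 × 160) = 0.03125; exp(−0.03125) = 0.9692.
C = 2.197 × 0.9692 = 2.13 kg/m³.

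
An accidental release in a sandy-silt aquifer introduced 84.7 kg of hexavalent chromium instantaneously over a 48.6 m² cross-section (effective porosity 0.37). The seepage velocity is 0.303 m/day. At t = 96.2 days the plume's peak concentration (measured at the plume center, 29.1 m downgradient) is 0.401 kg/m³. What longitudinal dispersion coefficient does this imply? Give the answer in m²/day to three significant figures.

At the plume center C_max = M/(n_e·A·√(4πDt)), so D = M²/(4πt·(n_e·A·C_max)²).
n_e·A·C_max = 0.37 × 48.6 × 0.401 = 7.211 kg/m.
D = 84.7²/(4π × 96.2 × 7.211²) = 0.114 m²/day.

0.114 m²/day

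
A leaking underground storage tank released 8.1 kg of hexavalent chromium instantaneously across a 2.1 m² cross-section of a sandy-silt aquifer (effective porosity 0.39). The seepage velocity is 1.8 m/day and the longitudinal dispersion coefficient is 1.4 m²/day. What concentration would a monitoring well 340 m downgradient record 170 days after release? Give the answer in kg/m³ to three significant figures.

0.0537 kg/m³

For an instantaneous plane source, C(x,t) = M/(n_e·A·√(4πDt)) · exp(−(x−vt)²/(4Dt)), with n_e·A the pore (flow) area.
Plume center vt = 1.8 × 170 = 306 m, so the well at 340 m is 34 m downgradient of the peak.
√(4πDt) = 54.69 m, giving peak height M/(n_e·A·√(4πDt)) = 8.1/(0.39 × 2.1 × 54.69) = 0.1808 kg/m³.
(x−vt)²/(4Dt) = (34)²/(4 × 1.4 × 170) = 1.214; exp(−1.214) = 0.2970.
C = 0.1808 × 0.2970 = 0.0537 kg/m³.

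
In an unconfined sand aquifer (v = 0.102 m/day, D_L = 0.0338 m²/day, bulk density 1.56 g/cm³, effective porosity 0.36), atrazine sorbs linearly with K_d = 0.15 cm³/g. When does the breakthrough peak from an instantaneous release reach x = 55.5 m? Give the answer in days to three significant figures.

Retardation factor R = 1 + ρ_b·K_d/n = 1 + 1.56 × 0.15/0.36 = 1.650.
Sorption retards both mechanisms: v_R = v/R = 0.06182 m/day, D_R = D/R = 0.02048 m²/day.
Peak time from v_R²t² + 2D_R t − x² = 0: t = (√(D_R² + v_R²x²) − D_R)/v_R².
√(D_R² + v_R²x²) = √(0.02048² + 0.06182² × 55.5²) = 3.431; v_R² = 0.003822.
t = (3.431 − 0.02048)/0.003822 = 892 days.

892 days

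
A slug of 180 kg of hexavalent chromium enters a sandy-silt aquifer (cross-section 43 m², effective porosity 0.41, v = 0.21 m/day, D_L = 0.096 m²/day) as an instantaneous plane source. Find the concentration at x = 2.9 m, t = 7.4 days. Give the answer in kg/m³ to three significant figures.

For an instantaneous plane source, C(x,t) = M/(n_e·A·√(4πDt)) · exp(−(x−vt)²/(4Dt)), with n_e·A the pore (flow) area.
Plume center vt = 0.21 × 7.4 = 1.554 m, so the well at 2.9 m is 1.346 m downgradient of the peak.
√(4πDt) = 2.988 m, giving peak height M/(n_e·A·√(4πDt)) = 180/(0.41 × 43 × 2.988) = 3.417 kg/m³.
(x−vt)²/(4Dt) = (1.346)²/(4 × 0.096 × 7.4) = 0.6376; exp(−0.6376) = 0.5286.
C = 3.417 × 0.5286 = 1.81 kg/m³.

1.81 kg/m³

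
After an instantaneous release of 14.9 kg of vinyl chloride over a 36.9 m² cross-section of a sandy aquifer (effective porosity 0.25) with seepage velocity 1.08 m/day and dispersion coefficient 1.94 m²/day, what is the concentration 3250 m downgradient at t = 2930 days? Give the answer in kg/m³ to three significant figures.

For an instantaneous plane source, C(x,t) = M/(n_e·A·√(4πDt)) · exp(−(x−vt)²/(4Dt)), with n_e·A the pore (flow) area.
Plume center vt = 1.08 × 2930 = 3164.4 m, so the well at 3250 m is 85.6 m downgradient of the peak.
√(4πDt) = 267.3 m, giving peak height M/(n_e·A·√(4πDt)) = 14.9/(0.25 × 36.9 × 267.3) = 0.006043 kg/m³.
(x−vt)²/(4Dt) = (85.6)²/(4 × 1.94 × 2930) = 0.3223; exp(−0.3223) = 0.7245.
C = 0.006043 × 0.7245 = 0.00438 kg/m³.

0.00438 kg/m³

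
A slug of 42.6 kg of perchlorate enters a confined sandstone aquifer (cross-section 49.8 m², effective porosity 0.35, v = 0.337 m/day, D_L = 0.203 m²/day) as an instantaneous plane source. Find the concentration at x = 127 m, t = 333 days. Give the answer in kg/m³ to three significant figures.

0.0374 kg/m³

For an instantaneous plane source, C(x,t) = M/(n_e·A·√(4πDt)) · exp(−(x−vt)²/(4Dt)), with n_e·A the pore (flow) area.
Plume center vt = 0.337 × 333 = 112.221 m, so the well at 127 m is 14.779 m downgradient of the peak.
√(4πDt) = 29.15 m, giving peak height M/(n_e·A·√(4πDt)) = 42.6/(0.35 × 49.8 × 29.15) = 0.08384 kg/m³.
(x−vt)²/(4Dt) = (14.779)²/(4 × 0.203 × 333) = 0.8078; exp(−0.8078) = 0.4458.
C = 0.08384 × 0.4458 = 0.0374 kg/m³.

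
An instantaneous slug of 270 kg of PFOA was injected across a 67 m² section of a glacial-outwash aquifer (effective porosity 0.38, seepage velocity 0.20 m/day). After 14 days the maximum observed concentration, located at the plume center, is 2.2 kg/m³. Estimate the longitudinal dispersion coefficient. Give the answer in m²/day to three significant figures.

At the plume center C_max = M/(n_e·A·√(4πDt)), so D = M²/(4πt·(n_e·A·C_max)²).
n_e·A·C_max = 0.38 × 67 × 2.2 = 56.01 kg/m.
D = 270²/(4π × 14 × 56.01²) = 0.132 m²/day.

0.132 m²/day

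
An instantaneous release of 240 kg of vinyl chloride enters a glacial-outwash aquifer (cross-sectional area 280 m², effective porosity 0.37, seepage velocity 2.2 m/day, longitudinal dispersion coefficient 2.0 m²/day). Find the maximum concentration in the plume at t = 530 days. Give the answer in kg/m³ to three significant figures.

The peak of an instantaneous 1D plume sits at x = vt; there the Gaussian factor is 1 and C_max = M/(n_e·A·√(4πDt)), where n_e·A is the pore area the mass is dissolved in.
√(4πDt) = √(4π × 2.0 × 530) = 115.4 m, so C_max = 240/(0.37 × 280 × 115.4) = 0.0201 kg/m³.

0.0201 kg/m³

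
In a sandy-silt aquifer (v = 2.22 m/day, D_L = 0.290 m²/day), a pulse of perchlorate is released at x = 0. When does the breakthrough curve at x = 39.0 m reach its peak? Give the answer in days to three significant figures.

For the 1D instantaneous-source solution, setting ∂C/∂t = 0 at fixed x gives v²t² + 2Dt − x² = 0, so t = (√(D² + v²x²) − D)/v².
√(D² + v²x²) = √(0.290² + 2.22² × 39.0²) = 86.58; v² = 4.9284.
t = (86.58 − 0.290)/4.9284 = 17.5 days (vs. the pure-advection estimate x/v = 17.6 d).

17.5 days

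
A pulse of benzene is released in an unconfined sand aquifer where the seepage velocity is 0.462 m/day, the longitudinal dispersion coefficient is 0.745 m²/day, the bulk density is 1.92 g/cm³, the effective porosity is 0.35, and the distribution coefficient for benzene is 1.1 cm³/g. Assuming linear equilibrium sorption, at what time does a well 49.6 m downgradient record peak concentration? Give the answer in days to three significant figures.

Retardation factor R = 1 + ρ_b·K_d/n = 1 + 1.92 × 1.1/0.35 = 7.034.
Sorption retards both mechanisms: v_R = v/R = 0.06568 m/day, D_R = D/R = 0.1059 m²/day.
Peak time from v_R²t² + 2D_R t − x² = 0: t = (√(D_R² + v_R²x²) − D_R)/v_R².
√(D_R² + v_R²x²) = √(0.1059² + 0.06568² × 49.6²) = 3.259; v_R² = 0.004314.
t = (3.259 − 0.1059)/0.004314 = 731 days.

731 days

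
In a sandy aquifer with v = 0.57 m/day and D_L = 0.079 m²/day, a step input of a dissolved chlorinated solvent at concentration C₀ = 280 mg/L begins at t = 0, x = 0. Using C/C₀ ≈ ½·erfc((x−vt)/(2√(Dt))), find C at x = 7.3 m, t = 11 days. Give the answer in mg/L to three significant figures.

60.8 mg/L

For a continuous step input, C/C₀ ≈ ½·erfc((x−vt)/(2√(Dt))).
vt = 0.57 × 11 = 6.27 m and 2√(Dt) = 2√(0.079 × 11) = 1.864 m.
Argument (x−vt)/(2√(Dt)) = (7.3 − 6.27)/1.864 = 0.5526; ½·erfc(0.5526) = 0.2173.
C = 280 × 0.2173 = 60.8 mg/L.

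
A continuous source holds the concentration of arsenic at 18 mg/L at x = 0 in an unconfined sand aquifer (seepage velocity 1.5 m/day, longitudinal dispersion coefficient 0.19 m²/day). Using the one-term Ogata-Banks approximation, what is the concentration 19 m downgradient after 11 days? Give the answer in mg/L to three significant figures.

1.99 mg/L

For a continuous step input, C/C₀ ≈ ½·erfc((x−vt)/(2√(Dt))).
vt = 1.5 × 11 = 16.5 m and 2√(Dt) = 2√(0.19 × 11) = 2.891 m.
Argument (x−vt)/(2√(Dt)) = (19 − 16.5)/2.891 = 0.8648; ½·erfc(0.8648) = 0.1107.
C = 18 × 0.1107 = 1.99 mg/L.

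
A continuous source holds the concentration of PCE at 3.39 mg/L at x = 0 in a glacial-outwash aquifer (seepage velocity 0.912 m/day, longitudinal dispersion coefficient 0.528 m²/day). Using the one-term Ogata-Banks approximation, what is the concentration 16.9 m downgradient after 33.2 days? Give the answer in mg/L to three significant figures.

For a continuous step input, C/C₀ ≈ ½·erfc((x−vt)/(2√(Dt))).
vt = 0.912 × 33.2 = 30.2784 m and 2√(Dt) = 2√(0.528 × 33.2) = 8.374 m.
Argument (x−vt)/(2√(Dt)) = (16.9 − 30.2784)/8.374 = -1.598; ½·erfc(-1.598) = 0.9881.
C = 3.39 × 0.9881 = 3.35 mg/L.

3.35 mg/L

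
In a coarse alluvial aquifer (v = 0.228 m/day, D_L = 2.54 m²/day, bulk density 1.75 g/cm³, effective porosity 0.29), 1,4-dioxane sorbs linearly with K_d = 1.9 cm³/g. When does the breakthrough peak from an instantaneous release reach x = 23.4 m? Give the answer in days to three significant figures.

Retardation factor R = 1 + ρ_b·K_d/n = 1 + 1.75 × 1.9/0.29 = 12.47.
Sorption retards both mechanisms: v_R = v/R = 0.01828 m/day, D_R = D/R = 0.2037 m²/day.
Peak time from v_R²t² + 2D_R t − x² = 0: t = (√(D_R² + v_R²x²) − D_R)/v_R².
√(D_R² + v_R²x²) = √(0.2037² + 0.01828² × 23.4²) = 0.4738; v_R² = 0.0003342.
t = (0.4738 − 0.2037)/0.0003342 = 808 days.

808 days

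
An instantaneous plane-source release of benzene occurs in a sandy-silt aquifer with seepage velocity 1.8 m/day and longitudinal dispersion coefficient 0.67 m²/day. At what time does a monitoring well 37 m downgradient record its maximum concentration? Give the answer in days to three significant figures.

For the 1D instantaneous-source solution, setting ∂C/∂t = 0 at fixed x gives v²t² + 2Dt − x² = 0, so t = (√(D² + v²x²) − D)/v².
√(D² + v²x²) = √(0.67² + 1.8² × 37²) = 66.60; v² = 3.24.
t = (66.60 − 0.67)/3.24 = 20.3 days (vs. the pure-advection estimate x/v = 20.6 d).

20.3 days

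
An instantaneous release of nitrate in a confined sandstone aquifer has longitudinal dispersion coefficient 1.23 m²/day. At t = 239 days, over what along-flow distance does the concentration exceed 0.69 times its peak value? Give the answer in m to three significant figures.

The plume is Gaussian with σ = √(2Dt) = √(2 × 1.23 × 239) = 24.25 m.
C/C_peak = exp(−Δx²/(2σ²)) = 0.69 ⇒ Δx = σ·√(−2 ln 0.69) = 24.25 × 0.8615 = 20.89 m.
Width = 2Δx = 41.8 m.

41.8 m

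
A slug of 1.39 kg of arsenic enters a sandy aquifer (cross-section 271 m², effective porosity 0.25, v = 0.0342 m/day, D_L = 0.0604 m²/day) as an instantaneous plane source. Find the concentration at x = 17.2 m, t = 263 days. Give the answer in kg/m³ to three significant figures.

For an instantaneous plane source, C(x,t) = M/(n_e·A·√(4πDt)) · exp(−(x−vt)²/(4Dt)), with n_e·A the pore (flow) area.
Plume center vt = 0.0342 × 263 = 8.9946 m, so the well at 17.2 m is 8.2054 m downgradient of the peak.
√(4πDt) = 14.13 m, giving peak height M/(n_e·A·√(4πDt)) = 1.39/(0.25 × 271 × 14.13) = 0.001452 kg/m³.
(x−vt)²/(4Dt) = (8.2054)²/(4 × 0.0604 × 263) = 1.060; exp(−1.060) = 0.3465.
C = 0.001452 × 0.3465 = 0.000503 kg/m³.

0.000503 kg/m³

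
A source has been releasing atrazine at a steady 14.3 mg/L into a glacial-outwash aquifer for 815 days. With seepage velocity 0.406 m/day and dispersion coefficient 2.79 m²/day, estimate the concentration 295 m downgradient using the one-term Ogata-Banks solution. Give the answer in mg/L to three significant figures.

For a continuous step input, C/C₀ ≈ ½·erfc((x−vt)/(2√(Dt))).
vt = 0.406 × 815 = 330.89 m and 2√(Dt) = 2√(2.79 × 815) = 95.37 m.
Argument (x−vt)/(2√(Dt)) = (295 − 330.89)/95.37 = -0.3763; ½·erfc(-0.3763) = 0.7027.
C = 14.3 × 0.7027 = 10.0 mg/L.

10.0 mg/L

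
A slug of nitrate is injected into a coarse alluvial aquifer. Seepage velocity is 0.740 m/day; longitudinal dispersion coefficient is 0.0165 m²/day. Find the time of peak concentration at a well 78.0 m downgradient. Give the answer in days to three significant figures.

For the 1D instantaneous-source solution, setting ∂C/∂t = 0 at fixed x gives v²t² + 2Dt − x² = 0, so t = (√(D² + v²x²) − D)/v².
√(D² + v²x²) = √(0.0165² + 0.740² × 78.0²) = 57.72; v² = 0.5476.
t = (57.72 − 0.0165)/0.5476 = 105 days (vs. the pure-advection estimate x/v = 105 d).

105 days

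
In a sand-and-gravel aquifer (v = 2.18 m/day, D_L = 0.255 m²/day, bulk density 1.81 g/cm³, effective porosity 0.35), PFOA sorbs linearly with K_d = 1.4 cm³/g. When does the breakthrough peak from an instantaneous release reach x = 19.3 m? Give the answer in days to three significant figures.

Retardation factor R = 1 + ρ_b·K_d/n = 1 + 1.81 × 1.4/0.35 = 8.240.
Sorption retards both mechanisms: v_R = v/R = 0.2646 m/day, D_R = D/R = 0.03095 m²/day.
Peak time from v_R²t² + 2D_R t − x² = 0: t = (√(D_R² + v_R²x²) − D_R)/v_R².
√(D_R² + v_R²x²) = √(0.03095² + 0.2646² × 19.3²) = 5.107; v_R² = 0.07001.
t = (5.107 − 0.03095)/0.07001 = 72.5 days.

72.5 days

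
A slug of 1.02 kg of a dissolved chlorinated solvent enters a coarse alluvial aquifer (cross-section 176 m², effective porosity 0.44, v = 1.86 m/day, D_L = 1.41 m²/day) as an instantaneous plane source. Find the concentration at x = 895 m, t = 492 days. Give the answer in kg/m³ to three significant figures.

0.000122 kg/m³

For an instantaneous plane source, C(x,t) = M/(n_e·A·√(4πDt)) · exp(−(x−vt)²/(4Dt)), with n_e·A the pore (flow) area.
Plume center vt = 1.86 × 492 = 915.12 m, so the well at 895 m is 20.12 m upgradient of the peak.
√(4πDt) = 93.37 m, giving peak height M/(n_e·A·√(4πDt)) = 1.02/(0.44 × 176 × 93.37) = 0.0001411 kg/m³.
(x−vt)²/(4Dt) = (-20.12)²/(4 × 1.41 × 492) = 0.1459; exp(−0.1459) = 0.8642.
C = 0.0001411 × 0.8642 = 0.000122 kg/m³.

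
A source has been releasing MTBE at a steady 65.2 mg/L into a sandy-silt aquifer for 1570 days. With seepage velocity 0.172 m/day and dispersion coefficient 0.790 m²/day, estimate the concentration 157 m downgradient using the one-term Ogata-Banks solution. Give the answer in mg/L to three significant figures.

64.4 mg/L

For a continuous step input, C/C₀ ≈ ½·erfc((x−vt)/(2√(Dt))).
vt = 0.172 × 1570 = 270.04 m and 2√(Dt) = 2√(0.790 × 1570) = 70.44 m.
Argument (x−vt)/(2√(Dt)) = (157 − 270.04)/70.44 = -1.605; ½·erfc(-1.605) = 0.9884.
C = 65.2 × 0.9884 = 64.4 mg/L.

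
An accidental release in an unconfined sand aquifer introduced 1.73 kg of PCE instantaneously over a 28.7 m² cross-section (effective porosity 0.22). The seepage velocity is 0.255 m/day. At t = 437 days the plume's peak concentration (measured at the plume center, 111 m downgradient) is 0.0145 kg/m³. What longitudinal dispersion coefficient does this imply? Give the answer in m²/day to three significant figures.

0.0650 m²/day

At the plume center C_max = M/(n_e·A·√(4πDt)), so D = M²/(4πt·(n_e·A·C_max)²).
n_e·A·C_max = 0.22 × 28.7 × 0.0145 = 0.09155 kg/m.
D = 1.73²/(4π × 437 × 0.09155²) = 0.0650 m²/day.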